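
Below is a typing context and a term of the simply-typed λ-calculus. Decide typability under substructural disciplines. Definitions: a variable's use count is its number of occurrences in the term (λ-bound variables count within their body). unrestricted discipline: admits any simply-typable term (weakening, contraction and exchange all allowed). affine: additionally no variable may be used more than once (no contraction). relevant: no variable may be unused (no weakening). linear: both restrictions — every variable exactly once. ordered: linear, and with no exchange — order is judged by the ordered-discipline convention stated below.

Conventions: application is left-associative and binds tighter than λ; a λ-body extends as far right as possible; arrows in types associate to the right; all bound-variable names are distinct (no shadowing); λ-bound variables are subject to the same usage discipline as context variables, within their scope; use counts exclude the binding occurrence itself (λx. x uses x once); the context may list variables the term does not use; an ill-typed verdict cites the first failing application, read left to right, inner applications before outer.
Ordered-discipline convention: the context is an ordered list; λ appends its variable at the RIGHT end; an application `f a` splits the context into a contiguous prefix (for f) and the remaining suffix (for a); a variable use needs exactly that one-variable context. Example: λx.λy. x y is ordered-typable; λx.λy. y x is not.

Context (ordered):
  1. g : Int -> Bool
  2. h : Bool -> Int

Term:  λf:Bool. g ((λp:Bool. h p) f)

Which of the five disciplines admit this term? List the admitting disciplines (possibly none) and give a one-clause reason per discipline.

accepted by: ordered, linear, affine, relevant, unrestricted
usage: g ×1; h ×1; f (bound) ×1; p (bound) ×1
order of uses: g, h, p, f
typing: the term checks, with type Bool -> Bool
ordered ✓ (g, h, f, p: once each, no exchange needed)
linear ✓ (single use per variable (g, h, f, p))
affine ✓ (g, h, f, p: no repeats, contraction unneeded)
relevant ✓ (g, h, f, p: all used, weakening unneeded)
unrestricted ✓ (well-typed at Bool -> Bool; no restrictions here)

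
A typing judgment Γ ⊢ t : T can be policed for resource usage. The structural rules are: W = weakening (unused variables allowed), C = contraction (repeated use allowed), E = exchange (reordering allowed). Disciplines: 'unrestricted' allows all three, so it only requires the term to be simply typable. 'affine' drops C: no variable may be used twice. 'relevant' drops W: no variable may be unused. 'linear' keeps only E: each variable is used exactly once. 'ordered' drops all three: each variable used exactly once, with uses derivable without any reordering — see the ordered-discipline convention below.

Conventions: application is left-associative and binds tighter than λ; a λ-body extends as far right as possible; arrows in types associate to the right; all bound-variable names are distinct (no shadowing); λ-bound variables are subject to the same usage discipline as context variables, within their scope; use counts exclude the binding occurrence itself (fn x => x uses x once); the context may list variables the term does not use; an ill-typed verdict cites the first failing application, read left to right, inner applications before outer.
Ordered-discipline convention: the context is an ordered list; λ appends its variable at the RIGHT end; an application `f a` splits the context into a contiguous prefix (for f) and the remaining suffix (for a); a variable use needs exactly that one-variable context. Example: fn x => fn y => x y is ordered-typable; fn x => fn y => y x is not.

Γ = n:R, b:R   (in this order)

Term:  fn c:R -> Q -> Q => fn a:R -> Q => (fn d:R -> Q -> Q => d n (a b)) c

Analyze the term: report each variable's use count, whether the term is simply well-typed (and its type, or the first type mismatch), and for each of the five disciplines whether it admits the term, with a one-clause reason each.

usage: n ×1, b ×1, c [bound] ×1, a [bound] ×1, d [bound] ×1
use order (left to right): d, n, a, b, c
typing: ✓ — (R -> Q -> Q) -> (R -> Q) -> Q
ordered ✗ (no contiguous prefix/suffix split fits d, n, a, b, c)
linear ✓ (exactly-once usage across n, b, c, a, d)
affine ✓ (at most one use each (n, b, c, a, d))
relevant ✓ (none of n, b, c, a, d goes unused)
unrestricted ✓ (typability at (R -> Q -> Q) -> (R -> Q) -> Q is all that's needed)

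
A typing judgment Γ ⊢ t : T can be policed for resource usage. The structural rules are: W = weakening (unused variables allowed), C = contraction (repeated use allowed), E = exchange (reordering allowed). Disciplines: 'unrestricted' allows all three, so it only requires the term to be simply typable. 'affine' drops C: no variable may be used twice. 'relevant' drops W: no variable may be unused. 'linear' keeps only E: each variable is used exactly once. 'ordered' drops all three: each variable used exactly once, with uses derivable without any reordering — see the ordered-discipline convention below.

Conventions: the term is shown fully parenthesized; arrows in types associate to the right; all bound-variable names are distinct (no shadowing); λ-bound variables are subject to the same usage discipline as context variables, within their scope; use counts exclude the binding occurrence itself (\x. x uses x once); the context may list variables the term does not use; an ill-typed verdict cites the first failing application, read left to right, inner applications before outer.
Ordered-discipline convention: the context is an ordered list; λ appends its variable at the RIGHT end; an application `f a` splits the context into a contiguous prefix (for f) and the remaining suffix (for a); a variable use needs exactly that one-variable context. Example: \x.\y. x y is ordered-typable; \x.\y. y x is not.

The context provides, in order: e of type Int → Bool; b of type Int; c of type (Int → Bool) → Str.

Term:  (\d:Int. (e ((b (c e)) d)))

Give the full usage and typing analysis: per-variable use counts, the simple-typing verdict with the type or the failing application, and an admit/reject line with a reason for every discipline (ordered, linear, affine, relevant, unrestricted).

counts: e: 2; b: 1; c: 1; d (λ-bound): 1
left-to-right use order: e, b, c, e, d
typing: ill-typed: can't apply a value of type Int
ordered ✗ (fails simple typing)
linear ✗ (a type mismatch blocks all five)
affine ✗ (the type mismatch rejects it)
relevant ✗ (not simply typable)
unrestricted ✗ (fails simple typing)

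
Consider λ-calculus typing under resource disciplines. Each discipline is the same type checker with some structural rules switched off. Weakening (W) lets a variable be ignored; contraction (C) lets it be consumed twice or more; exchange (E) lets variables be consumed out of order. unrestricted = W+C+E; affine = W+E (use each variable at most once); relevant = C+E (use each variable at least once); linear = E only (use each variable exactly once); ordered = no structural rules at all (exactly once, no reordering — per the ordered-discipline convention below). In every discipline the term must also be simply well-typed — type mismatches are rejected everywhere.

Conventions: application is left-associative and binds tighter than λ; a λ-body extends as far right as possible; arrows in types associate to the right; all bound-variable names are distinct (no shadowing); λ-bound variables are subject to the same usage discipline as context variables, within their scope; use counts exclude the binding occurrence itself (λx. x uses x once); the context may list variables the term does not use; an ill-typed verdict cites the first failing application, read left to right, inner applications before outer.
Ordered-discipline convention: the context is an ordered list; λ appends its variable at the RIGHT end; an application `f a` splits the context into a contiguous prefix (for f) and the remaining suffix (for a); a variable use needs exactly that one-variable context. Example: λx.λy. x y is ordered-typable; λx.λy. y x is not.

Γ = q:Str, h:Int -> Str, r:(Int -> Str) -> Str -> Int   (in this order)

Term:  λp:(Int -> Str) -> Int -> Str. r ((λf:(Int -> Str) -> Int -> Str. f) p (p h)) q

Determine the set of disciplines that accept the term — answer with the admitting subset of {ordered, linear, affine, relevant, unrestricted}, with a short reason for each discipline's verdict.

admitted in: relevant, unrestricted
counts: q=1; h=1; r=1; p (bound)=2; f (bound)=1
left-to-right use order: r, f, p, p, h, q
typing: well-typed — term : ((Int -> Str) -> Int -> Str) -> Int
ordered: ✗ — p ×2 used more than once (contraction)
linear: ✗ — p ×2 used more than once (contraction)
affine: ✗ — p ×2 used more than once (contraction)
relevant: ✓ — none of q, h, r, p, f goes unused
unrestricted: ✓ — type-checks (((Int -> Str) -> Int -> Str) -> Int) and nothing is barred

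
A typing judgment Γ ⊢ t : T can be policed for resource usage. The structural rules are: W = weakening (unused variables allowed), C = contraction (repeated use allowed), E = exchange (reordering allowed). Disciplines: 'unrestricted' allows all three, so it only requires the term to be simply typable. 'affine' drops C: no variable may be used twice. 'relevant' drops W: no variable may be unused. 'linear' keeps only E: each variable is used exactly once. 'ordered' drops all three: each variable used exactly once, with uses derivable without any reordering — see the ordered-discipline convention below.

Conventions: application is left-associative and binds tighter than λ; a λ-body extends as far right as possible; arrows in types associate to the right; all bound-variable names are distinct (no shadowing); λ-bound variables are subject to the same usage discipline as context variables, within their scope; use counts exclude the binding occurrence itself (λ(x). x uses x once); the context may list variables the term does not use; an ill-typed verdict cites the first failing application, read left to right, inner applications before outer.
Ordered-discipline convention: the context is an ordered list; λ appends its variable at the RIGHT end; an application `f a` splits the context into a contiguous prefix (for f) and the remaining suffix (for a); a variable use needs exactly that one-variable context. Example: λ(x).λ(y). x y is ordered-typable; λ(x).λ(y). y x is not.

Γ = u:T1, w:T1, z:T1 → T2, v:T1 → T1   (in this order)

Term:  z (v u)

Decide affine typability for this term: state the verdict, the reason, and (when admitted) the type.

yes — none of u, w, z, v used more than once; term : T2
use counts: u: 1, w: 0, z: 1, v: 1
order of uses: z, v, u
typing: well-typed at T2
across the five disciplines: ordered ✗, linear ✗, affine ✓, relevant ✗, unrestricted ✓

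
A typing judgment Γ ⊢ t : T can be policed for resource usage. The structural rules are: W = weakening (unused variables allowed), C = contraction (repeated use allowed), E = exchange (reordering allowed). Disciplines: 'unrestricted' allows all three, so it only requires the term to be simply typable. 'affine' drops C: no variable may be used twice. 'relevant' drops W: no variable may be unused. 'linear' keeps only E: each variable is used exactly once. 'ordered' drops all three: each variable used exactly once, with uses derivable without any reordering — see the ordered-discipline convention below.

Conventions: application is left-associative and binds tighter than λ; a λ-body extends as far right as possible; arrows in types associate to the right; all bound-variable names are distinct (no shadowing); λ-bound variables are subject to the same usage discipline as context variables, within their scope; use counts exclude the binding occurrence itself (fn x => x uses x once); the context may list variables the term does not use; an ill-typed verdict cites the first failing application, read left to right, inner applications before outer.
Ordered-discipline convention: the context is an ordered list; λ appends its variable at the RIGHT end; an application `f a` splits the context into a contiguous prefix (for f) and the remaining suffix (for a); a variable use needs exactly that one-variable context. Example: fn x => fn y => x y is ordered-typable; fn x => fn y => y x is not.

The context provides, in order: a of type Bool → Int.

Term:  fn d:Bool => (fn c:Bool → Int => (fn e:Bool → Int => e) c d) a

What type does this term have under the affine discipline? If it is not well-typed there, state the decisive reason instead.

term : Bool → Int
usage: a=1; d (λ-bound)=1; c (λ-bound)=1; e (λ-bound)=1
use order (left to right): e, c, d, a
typing: well-typed — term : Bool → Int
across the five disciplines: ordered ✗ · linear ✓ · affine ✓ · relevant ✓ · unrestricted ✓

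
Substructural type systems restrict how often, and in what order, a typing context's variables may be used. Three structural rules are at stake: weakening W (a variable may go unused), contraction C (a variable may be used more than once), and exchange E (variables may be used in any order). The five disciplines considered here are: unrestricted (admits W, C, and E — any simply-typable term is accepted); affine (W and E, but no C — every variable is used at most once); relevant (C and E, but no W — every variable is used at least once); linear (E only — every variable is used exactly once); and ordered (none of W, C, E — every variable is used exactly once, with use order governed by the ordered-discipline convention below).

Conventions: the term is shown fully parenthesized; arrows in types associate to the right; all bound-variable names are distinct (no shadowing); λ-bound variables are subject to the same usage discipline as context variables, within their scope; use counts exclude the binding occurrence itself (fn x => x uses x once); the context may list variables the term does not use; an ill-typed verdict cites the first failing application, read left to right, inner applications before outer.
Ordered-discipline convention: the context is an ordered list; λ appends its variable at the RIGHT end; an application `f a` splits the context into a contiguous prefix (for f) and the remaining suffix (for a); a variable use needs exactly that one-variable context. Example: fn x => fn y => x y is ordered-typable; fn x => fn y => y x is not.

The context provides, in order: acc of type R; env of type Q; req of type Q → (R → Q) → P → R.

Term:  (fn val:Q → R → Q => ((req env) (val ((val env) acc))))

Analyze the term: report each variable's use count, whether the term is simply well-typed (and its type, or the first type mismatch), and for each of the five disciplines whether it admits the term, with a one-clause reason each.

usage: acc=1, env=2, req=1, val (bound)=2
use order (left to right): req, env, val, val, env, acc
typing: well-typed at (Q → R → Q) → P → R
ordered: ✗ — repeated use of env ×2, val ×2
linear: ✗ — repeated use of env ×2, val ×2
affine: ✗ — repeated use of env ×2, val ×2
relevant: ✓ — acc, env, req, val: all used, weakening unneeded
unrestricted: ✓ — typability at (Q → R → Q) → P → R is all that's needed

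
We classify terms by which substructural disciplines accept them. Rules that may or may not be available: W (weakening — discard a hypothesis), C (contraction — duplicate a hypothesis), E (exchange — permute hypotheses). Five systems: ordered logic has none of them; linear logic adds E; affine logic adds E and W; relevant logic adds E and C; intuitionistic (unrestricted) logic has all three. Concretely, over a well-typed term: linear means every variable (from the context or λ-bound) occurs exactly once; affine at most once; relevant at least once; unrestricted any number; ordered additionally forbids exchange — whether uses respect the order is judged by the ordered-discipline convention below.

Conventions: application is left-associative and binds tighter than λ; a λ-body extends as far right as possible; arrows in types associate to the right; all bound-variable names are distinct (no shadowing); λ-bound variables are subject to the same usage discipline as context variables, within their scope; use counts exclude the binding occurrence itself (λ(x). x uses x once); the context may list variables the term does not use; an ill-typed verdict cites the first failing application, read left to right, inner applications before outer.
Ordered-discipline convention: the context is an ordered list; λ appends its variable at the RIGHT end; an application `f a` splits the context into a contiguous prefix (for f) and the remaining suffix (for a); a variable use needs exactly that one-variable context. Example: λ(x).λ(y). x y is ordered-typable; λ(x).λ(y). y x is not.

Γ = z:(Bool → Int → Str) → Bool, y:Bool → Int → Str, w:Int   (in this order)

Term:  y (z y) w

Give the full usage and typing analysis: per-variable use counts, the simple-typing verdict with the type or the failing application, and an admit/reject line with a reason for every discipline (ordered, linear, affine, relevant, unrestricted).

variable uses: z: 1×, y: 2×, w: 1×
uses in reading order: y, z, y, w
typing: well-typed at Str
ordered ✗ (needs contraction — y ×2)
linear ✗ (needs contraction — y ×2)
affine ✗ (needs contraction — y ×2)
relevant ✓ (at least one use each (z, y, w))
unrestricted ✓ (well-typed at Str; no restrictions here)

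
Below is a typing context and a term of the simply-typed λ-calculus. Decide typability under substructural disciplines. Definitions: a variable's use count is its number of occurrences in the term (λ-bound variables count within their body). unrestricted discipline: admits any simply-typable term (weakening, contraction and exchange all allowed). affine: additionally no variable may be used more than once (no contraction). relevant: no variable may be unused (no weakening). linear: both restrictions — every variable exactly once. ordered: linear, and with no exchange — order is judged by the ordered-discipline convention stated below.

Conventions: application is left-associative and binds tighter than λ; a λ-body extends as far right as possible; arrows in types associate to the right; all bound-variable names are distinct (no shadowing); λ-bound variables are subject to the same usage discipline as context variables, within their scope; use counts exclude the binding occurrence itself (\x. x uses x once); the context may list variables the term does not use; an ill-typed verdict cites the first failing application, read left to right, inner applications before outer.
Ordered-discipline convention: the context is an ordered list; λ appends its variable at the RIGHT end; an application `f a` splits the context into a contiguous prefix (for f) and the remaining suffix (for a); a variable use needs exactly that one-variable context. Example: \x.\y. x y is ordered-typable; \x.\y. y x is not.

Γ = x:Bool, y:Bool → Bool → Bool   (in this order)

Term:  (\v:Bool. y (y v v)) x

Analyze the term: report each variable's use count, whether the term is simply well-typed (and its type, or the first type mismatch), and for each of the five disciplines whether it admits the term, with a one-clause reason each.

counts: x: 1, y: 2, v [bound]: 2
order of uses: y, y, v, v, x
typing: the term checks, with type Bool → Bool
ordered: ✗ — y ×2, v ×2 used more than once (contraction)
linear: ✗ — y ×2, v ×2 used more than once (contraction)
affine: ✗ — y ×2, v ×2 used more than once (contraction)
relevant: ✓ — x, y, v: all used, weakening unneeded
unrestricted: ✓ — typability at Bool → Bool is all that's needed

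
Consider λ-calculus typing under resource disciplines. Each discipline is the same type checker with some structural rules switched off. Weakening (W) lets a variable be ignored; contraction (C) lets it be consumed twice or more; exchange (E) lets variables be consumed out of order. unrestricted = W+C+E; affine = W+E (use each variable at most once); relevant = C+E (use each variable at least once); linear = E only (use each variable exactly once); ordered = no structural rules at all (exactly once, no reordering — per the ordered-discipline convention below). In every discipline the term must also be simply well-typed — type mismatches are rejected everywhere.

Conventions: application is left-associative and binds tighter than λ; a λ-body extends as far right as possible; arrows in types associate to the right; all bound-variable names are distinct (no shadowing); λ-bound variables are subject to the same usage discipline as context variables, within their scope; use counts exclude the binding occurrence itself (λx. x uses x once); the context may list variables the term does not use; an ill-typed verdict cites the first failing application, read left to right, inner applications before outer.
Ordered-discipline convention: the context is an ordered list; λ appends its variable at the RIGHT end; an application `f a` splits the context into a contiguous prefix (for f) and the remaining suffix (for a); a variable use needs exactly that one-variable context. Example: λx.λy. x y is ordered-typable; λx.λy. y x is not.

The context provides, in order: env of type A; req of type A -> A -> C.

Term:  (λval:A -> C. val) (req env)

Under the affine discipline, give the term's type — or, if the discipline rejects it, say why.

term : A -> C
usage: env: 1×, req: 1×, val (λ-bound): 1×
left-to-right use order: val, req, env
typing: the term checks, with type A -> C
summary: ordered ✗, linear ✓, affine ✓, relevant ✓, unrestricted ✓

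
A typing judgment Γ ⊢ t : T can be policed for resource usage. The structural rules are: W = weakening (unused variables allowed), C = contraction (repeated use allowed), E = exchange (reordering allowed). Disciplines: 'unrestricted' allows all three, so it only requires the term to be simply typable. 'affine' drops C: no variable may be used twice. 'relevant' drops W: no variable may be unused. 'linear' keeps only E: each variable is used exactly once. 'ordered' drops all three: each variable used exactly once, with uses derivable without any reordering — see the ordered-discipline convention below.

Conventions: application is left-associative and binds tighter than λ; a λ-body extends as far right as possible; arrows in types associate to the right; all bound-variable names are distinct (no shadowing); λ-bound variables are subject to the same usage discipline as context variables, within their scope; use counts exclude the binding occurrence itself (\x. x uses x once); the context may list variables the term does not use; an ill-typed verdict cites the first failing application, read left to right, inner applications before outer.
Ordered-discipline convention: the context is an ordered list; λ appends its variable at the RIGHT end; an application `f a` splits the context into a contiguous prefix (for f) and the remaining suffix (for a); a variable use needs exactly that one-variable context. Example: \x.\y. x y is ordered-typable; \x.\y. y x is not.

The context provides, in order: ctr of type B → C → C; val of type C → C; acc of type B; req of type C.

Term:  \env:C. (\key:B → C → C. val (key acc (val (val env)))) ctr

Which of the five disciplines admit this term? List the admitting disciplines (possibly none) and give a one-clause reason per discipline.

admitted in: unrestricted
use counts: ctr ×1, val ×3, acc ×1, req ×0, env (bound) ×1, key (bound) ×1
left-to-right use order: val, key, acc, val, val, env, ctr
typing: well-typed — term : C → C
ordered: ✗ — val ×3 used more than once (contraction); req left unused
linear: ✗ — val ×3 used more than once (contraction); req left unused
affine: ✗ — val ×3 used more than once (contraction)
relevant: ✗ — req left unused
unrestricted: ✓ — type-checks (C → C) and nothing is barred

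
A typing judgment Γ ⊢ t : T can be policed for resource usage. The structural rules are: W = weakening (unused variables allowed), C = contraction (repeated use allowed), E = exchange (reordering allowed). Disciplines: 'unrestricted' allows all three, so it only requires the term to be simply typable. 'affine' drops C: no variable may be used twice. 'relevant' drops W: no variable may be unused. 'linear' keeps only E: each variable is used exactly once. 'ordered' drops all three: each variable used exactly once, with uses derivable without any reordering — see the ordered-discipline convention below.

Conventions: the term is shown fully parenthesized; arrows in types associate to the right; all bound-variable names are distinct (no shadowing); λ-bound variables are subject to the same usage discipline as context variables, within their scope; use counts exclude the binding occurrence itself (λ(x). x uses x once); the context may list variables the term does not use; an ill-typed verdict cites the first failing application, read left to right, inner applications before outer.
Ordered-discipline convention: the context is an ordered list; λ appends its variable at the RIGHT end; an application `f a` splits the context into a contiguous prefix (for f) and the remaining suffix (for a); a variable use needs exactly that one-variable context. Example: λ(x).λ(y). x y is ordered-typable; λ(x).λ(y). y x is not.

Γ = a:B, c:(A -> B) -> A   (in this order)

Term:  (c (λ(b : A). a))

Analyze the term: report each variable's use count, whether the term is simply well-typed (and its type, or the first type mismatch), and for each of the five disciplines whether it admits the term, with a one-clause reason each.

use counts: a ×1, c ×1, b (λ-bound) ×0
left-to-right use order: c, a
typing: well-typed — term : A
ordered: ✗ — b left unused
linear: ✗ — b left unused
affine: ✓ — a, c, b: no repeats, contraction unneeded
relevant: ✗ — b left unused
unrestricted: ✓ — type-checks (A) and nothing is barred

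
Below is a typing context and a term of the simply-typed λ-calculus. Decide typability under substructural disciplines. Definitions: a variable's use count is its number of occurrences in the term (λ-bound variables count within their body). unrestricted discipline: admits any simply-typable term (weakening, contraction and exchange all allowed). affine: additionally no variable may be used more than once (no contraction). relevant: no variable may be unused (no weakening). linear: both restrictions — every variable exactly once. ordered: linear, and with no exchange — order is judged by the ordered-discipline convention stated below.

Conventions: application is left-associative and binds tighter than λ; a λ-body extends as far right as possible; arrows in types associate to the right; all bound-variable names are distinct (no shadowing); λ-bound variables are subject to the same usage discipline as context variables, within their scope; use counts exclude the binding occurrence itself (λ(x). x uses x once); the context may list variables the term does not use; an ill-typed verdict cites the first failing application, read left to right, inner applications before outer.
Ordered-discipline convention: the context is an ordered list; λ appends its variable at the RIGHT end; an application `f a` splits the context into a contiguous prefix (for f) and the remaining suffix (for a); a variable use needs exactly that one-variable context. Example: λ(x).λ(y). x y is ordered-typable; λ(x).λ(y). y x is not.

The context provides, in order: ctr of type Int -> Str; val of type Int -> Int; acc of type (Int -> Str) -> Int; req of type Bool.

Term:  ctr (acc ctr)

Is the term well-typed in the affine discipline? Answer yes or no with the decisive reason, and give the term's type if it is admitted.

no — repeated use of ctr ×2
variable uses: ctr: 2×; val: 0×; acc: 1×; req: 0×
order of uses: ctr, acc, ctr
typing: ✓ — Str
across the five disciplines: ordered ✗ · linear ✗ · affine ✗ · relevant ✗ · unrestricted ✓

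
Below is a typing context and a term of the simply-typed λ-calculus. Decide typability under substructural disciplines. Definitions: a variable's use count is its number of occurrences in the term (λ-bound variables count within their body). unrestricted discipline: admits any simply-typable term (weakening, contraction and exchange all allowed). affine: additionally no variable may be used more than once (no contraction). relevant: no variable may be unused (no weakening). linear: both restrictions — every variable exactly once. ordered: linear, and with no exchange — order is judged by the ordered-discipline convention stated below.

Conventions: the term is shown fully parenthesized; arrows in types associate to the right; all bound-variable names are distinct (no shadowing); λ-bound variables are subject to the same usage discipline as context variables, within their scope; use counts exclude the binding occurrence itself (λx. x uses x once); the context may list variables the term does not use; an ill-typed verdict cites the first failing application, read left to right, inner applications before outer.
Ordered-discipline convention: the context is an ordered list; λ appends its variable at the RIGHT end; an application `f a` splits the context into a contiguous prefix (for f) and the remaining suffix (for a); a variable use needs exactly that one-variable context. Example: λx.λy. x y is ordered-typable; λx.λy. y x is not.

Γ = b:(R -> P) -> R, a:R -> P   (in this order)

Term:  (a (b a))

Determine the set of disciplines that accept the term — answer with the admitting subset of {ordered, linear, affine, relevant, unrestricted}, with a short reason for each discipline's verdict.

admitted in: relevant, unrestricted
variable uses: b: 1×, a: 2×
left-to-right use order: a, b, a
typing: ✓ — P
ordered: ✗ — repeated use of a ×2
linear: ✗ — repeated use of a ×2
affine: ✗ — repeated use of a ×2
relevant: ✓ — every one of b, a appears
unrestricted: ✓ — typability at P is all that's needed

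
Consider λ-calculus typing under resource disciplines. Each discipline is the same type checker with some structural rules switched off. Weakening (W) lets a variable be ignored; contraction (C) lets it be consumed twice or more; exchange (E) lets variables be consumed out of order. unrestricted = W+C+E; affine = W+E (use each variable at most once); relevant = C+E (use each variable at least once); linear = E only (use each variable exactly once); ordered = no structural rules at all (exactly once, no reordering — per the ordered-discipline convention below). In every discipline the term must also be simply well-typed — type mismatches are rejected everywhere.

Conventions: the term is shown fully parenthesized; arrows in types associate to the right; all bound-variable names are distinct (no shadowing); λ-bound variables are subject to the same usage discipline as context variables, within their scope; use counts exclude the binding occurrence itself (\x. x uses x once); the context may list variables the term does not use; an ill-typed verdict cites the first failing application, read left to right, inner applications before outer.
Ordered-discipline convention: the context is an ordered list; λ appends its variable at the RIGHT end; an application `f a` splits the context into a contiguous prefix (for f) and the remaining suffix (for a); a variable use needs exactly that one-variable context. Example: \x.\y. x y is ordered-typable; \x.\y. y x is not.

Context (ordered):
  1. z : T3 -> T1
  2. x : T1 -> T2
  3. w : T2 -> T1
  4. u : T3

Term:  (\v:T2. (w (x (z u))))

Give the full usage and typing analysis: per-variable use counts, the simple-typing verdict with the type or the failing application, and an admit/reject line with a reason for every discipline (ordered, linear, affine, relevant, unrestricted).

usage: z: 1×; x: 1×; w: 1×; u: 1×; v (λ-bound): 0×
order of uses: w, x, z, u
typing: well-typed at T2 -> T1
ordered: ✗ — needs weakening: v unused
linear: ✗ — needs weakening: v unused
affine: ✓ — no duplicate uses among z, x, w, u, v
relevant: ✗ — needs weakening: v unused
unrestricted: ✓ — type-checks (T2 -> T1) and nothing is barred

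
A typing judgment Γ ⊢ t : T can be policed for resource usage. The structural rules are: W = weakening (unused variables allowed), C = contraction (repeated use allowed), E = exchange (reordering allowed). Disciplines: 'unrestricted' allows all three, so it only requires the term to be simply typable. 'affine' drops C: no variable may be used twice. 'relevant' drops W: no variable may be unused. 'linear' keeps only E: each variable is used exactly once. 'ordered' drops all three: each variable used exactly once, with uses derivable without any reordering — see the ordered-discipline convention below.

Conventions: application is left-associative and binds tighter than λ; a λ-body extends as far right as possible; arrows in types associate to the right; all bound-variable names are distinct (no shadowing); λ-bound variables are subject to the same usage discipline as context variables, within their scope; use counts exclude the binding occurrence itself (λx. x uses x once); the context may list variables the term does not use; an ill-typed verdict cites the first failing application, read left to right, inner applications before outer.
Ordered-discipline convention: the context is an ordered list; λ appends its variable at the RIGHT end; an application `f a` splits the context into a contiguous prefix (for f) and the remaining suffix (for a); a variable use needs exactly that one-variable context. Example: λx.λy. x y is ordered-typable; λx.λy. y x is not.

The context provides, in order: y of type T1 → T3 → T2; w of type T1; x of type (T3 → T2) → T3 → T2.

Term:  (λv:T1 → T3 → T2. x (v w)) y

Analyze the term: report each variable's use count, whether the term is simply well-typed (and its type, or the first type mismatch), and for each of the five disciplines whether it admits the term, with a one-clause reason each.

counts: y ×1, w ×1, x ×1, v [bound] ×1
order of uses: x, v, w, y
typing: well-typed — term : T3 → T2
ordered: ✗, no contiguous prefix/suffix split fits x, v, w, y
linear: ✓, each of y, w, x, v used exactly once
affine: ✓, y, w, x, v: no repeats, contraction unneeded
relevant: ✓, every one of y, w, x, v appears
unrestricted: ✓, well-typed at T3 → T2; no restrictions here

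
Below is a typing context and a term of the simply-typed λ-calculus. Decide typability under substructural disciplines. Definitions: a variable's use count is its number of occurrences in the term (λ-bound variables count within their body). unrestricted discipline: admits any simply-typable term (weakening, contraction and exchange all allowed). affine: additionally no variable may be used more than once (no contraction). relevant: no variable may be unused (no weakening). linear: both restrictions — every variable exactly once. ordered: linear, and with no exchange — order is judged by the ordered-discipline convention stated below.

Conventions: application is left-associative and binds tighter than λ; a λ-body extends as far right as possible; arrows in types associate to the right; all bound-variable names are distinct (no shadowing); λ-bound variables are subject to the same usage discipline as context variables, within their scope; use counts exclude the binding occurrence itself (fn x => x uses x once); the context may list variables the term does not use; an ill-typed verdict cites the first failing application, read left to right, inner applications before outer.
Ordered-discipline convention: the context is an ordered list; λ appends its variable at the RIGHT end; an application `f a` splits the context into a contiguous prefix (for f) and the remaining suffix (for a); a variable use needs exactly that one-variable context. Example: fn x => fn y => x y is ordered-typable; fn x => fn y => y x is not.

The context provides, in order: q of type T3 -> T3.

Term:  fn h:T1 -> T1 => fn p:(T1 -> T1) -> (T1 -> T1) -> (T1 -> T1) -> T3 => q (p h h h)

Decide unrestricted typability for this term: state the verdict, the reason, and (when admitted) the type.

yes — type-checks ((T1 -> T1) -> ((T1 -> T1) -> (T1 -> T1) -> (T1 -> T1) -> T3) -> T3) and nothing is barred; term : (T1 -> T1) -> ((T1 -> T1) -> (T1 -> T1) -> (T1 -> T1) -> T3) -> T3
variable uses: q=1, h (λ-bound)=3, p (λ-bound)=1
use order (left to right): q, p, h, h, h
typing: well-typed at (T1 -> T1) -> ((T1 -> T1) -> (T1 -> T1) -> (T1 -> T1) -> T3) -> T3
across the five disciplines: ordered ✗ · linear ✗ · affine ✗ · relevant ✓ · unrestricted ✓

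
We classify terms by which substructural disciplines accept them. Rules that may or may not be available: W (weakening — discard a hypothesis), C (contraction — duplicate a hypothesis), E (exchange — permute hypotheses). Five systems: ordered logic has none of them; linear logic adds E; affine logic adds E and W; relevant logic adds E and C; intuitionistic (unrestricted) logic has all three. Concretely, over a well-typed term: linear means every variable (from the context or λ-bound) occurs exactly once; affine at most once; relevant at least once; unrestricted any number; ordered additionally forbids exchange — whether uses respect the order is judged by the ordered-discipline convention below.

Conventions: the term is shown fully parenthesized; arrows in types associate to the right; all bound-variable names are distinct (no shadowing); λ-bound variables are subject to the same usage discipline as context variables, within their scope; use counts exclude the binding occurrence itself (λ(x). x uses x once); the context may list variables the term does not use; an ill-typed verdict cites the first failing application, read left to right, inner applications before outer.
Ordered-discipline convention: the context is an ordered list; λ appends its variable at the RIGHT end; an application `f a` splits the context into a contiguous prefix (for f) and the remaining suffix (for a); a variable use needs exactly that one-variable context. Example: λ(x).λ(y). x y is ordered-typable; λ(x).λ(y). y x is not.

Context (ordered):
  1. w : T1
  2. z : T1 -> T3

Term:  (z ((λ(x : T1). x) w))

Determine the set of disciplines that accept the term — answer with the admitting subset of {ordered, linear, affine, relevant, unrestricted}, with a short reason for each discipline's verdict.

accepted by: linear, affine, relevant, unrestricted
counts: w: 1, z: 1, x [bound]: 1
use order (left to right): z, x, w
typing: the term checks, with type T3
ordered ✗ (use order z, x, w needs exchange)
linear ✓ (w, z, x: one use apiece)
affine ✓ (none of w, z, x used more than once)
relevant ✓ (at least one use each (w, z, x))
unrestricted ✓ (typability at T3 is all that's needed)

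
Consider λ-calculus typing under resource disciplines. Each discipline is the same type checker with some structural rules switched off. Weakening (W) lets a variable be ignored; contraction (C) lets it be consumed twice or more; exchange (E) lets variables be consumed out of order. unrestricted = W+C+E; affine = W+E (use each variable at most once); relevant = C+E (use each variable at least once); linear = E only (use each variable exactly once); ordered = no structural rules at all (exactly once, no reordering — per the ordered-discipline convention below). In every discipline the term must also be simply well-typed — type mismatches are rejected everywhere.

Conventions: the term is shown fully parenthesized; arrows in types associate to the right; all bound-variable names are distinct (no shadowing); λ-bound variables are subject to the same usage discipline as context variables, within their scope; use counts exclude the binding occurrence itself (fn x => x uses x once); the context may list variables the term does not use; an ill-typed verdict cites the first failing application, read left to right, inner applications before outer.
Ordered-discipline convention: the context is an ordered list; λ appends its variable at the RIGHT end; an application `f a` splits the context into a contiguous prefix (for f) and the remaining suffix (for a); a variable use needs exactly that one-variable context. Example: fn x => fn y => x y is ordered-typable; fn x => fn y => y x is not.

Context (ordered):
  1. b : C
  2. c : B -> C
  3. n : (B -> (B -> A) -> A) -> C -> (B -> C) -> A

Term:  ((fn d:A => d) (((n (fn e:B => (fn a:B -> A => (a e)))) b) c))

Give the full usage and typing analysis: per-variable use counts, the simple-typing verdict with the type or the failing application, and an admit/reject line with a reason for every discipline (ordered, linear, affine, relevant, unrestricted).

variable uses: b=1, c=1, n=1, d (bound)=1, e (bound)=1, a (bound)=1
order of uses: d, n, a, e, b, c
typing: well-typed at A
ordered: ✗, no ordered split (uses run d, n, a, e, b, c)
linear: ✓, each of b, c, n, d, e, a used exactly once
affine: ✓, no duplicate uses among b, c, n, d, e, a
relevant: ✓, every one of b, c, n, d, e, a appears
unrestricted: ✓, well-typed at A; no restrictions here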